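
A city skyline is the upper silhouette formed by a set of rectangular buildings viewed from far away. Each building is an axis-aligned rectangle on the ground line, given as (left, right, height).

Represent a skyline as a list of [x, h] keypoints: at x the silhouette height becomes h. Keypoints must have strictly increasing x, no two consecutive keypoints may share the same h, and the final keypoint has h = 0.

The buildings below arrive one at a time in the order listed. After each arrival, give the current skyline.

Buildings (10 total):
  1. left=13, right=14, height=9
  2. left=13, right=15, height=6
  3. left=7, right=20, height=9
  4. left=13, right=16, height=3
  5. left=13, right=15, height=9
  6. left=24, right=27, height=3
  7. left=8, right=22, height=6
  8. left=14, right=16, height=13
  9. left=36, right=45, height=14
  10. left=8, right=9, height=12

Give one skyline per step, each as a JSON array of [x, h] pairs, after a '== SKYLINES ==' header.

== SKYLINES ==
[[13,9],[14,0]]
[[13,9],[14,6],[15,0]]
[[7,9],[20,0]]
[[7,9],[20,0]]
[[7,9],[20,0]]
[[7,9],[20,0],[24,3],[27,0]]
[[7,9],[20,6],[22,0],[24,3],[27,0]]
[[7,9],[14,13],[16,9],[20,6],[22,0],[24,3],[27,0]]
[[7,9],[14,13],[16,9],[20,6],[22,0],[24,3],[27,0],[36,14],[45,0]]
[[7,9],[8,12],[9,9],[14,13],[16,9],[20,6],[22,0],[24,3],[27,0],[36,14],[45,0]]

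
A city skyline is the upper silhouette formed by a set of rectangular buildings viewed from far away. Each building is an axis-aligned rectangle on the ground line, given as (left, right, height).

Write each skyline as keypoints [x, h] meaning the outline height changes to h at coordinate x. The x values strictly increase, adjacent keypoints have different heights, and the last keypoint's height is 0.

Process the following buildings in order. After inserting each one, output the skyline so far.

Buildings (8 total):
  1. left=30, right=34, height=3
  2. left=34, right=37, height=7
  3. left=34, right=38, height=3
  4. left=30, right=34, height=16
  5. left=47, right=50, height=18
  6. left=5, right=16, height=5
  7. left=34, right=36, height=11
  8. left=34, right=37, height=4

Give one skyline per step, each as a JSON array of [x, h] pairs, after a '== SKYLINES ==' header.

== SKYLINES ==
[[30,3],[34,0]]
[[30,3],[34,7],[37,0]]
[[30,3],[34,7],[37,3],[38,0]]
[[30,16],[34,7],[37,3],[38,0]]
[[30,16],[34,7],[37,3],[38,0],[47,18],[50,0]]
[[5,5],[16,0],[30,16],[34,7],[37,3],[38,0],[47,18],[50,0]]
[[5,5],[16,0],[30,16],[34,11],[36,7],[37,3],[38,0],[47,18],[50,0]]
[[5,5],[16,0],[30,16],[34,11],[36,7],[37,3],[38,0],[47,18],[50,0]]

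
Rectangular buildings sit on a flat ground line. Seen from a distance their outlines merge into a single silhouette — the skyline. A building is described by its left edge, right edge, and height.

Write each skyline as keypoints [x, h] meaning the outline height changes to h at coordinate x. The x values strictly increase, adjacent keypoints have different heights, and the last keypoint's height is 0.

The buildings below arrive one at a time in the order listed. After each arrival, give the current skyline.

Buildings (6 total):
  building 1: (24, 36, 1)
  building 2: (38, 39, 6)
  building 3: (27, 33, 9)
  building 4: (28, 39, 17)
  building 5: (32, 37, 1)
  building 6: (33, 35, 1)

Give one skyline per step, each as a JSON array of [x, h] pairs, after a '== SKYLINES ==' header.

== SKYLINES ==
[[24,1],[36,0]]
[[24,1],[36,0],[38,6],[39,0]]
[[24,1],[27,9],[33,1],[36,0],[38,6],[39,0]]
[[24,1],[27,9],[28,17],[39,0]]
[[24,1],[27,9],[28,17],[39,0]]
[[24,1],[27,9],[28,17],[39,0]]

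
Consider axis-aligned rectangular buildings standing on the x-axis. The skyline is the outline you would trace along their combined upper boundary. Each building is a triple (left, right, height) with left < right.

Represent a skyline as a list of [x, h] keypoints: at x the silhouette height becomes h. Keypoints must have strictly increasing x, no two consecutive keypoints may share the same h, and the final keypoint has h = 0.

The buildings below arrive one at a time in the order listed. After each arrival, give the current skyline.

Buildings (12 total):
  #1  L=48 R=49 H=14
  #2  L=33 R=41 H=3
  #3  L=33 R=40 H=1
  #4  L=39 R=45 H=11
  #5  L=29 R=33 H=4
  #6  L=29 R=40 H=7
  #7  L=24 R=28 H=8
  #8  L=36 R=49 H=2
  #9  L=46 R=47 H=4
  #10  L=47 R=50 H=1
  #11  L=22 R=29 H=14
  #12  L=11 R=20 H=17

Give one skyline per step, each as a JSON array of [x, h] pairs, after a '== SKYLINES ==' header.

== SKYLINES ==
[[48,14],[49,0]]
[[33,3],[41,0],[48,14],[49,0]]
[[33,3],[41,0],[48,14],[49,0]]
[[33,3],[39,11],[45,0],[48,14],[49,0]]
[[29,4],[33,3],[39,11],[45,0],[48,14],[49,0]]
[[29,7],[39,11],[45,0],[48,14],[49,0]]
[[24,8],[28,0],[29,7],[39,11],[45,0],[48,14],[49,0]]
[[24,8],[28,0],[29,7],[39,11],[45,2],[48,14],[49,0]]
[[24,8],[28,0],[29,7],[39,11],[45,2],[46,4],[47,2],[48,14],[49,0]]
[[24,8],[28,0],[29,7],[39,11],[45,2],[46,4],[47,2],[48,14],[49,1],[50,0]]
[[22,14],[29,7],[39,11],[45,2],[46,4],[47,2],[48,14],[49,1],[50,0]]
[[11,17],[20,0],[22,14],[29,7],[39,11],[45,2],[46,4],[47,2],[48,14],[49,1],[50,0]]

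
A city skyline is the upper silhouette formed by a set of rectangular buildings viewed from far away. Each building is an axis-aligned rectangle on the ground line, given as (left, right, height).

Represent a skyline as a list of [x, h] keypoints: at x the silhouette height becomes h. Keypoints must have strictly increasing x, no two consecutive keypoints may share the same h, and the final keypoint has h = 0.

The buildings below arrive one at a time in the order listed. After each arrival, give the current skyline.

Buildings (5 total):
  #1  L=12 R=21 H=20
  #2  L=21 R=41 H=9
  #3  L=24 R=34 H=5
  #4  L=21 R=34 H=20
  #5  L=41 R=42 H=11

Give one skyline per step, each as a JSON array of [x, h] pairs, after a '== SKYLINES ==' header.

== SKYLINES ==
[[12,20],[21,0]]
[[12,20],[21,9],[41,0]]
[[12,20],[21,9],[41,0]]
[[12,20],[34,9],[41,0]]
[[12,20],[34,9],[41,11],[42,0]]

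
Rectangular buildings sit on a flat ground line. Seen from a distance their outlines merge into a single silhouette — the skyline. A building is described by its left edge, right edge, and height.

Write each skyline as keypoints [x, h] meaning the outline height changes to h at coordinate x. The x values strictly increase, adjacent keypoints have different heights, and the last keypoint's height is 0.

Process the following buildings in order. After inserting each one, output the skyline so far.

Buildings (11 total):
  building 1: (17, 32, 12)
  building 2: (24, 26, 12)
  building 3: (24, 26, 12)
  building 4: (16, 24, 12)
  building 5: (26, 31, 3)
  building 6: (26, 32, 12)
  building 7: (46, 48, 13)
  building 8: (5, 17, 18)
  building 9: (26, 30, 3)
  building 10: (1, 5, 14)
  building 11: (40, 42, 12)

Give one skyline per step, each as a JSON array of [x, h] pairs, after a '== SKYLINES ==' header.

== SKYLINES ==
[[17,12],[32,0]]
[[17,12],[32,0]]
[[17,12],[32,0]]
[[16,12],[32,0]]
[[16,12],[32,0]]
[[16,12],[32,0]]
[[16,12],[32,0],[46,13],[48,0]]
[[5,18],[17,12],[32,0],[46,13],[48,0]]
[[5,18],[17,12],[32,0],[46,13],[48,0]]
[[1,14],[5,18],[17,12],[32,0],[46,13],[48,0]]
[[1,14],[5,18],[17,12],[32,0],[40,12],[42,0],[46,13],[48,0]]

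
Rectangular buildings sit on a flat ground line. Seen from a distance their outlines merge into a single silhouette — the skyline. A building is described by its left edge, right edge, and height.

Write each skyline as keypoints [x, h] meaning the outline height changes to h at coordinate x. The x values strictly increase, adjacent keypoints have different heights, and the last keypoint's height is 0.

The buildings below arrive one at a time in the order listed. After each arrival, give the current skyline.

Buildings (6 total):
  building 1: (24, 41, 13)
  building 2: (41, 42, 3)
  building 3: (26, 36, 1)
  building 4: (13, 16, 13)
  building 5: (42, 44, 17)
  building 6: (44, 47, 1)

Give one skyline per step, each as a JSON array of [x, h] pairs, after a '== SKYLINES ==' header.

== SKYLINES ==
[[24,13],[41,0]]
[[24,13],[41,3],[42,0]]
[[24,13],[41,3],[42,0]]
[[13,13],[16,0],[24,13],[41,3],[42,0]]
[[13,13],[16,0],[24,13],[41,3],[42,17],[44,0]]
[[13,13],[16,0],[24,13],[41,3],[42,17],[44,1],[47,0]]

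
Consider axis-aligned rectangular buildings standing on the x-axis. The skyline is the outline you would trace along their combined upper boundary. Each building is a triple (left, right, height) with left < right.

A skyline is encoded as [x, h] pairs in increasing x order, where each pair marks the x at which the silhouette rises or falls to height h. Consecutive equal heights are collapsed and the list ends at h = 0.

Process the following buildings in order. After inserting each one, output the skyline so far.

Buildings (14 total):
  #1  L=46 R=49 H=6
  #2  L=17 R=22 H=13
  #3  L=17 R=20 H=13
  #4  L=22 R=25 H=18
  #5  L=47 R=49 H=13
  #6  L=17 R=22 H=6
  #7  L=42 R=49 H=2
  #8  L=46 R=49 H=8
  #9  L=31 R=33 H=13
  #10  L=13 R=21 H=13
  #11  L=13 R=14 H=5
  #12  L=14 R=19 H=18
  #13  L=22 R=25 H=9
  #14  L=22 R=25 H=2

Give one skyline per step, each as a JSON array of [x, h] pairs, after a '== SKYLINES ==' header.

== SKYLINES ==
[[46,6],[49,0]]
[[17,13],[22,0],[46,6],[49,0]]
[[17,13],[22,0],[46,6],[49,0]]
[[17,13],[22,18],[25,0],[46,6],[49,0]]
[[17,13],[22,18],[25,0],[46,6],[47,13],[49,0]]
[[17,13],[22,18],[25,0],[46,6],[47,13],[49,0]]
[[17,13],[22,18],[25,0],[42,2],[46,6],[47,13],[49,0]]
[[17,13],[22,18],[25,0],[42,2],[46,8],[47,13],[49,0]]
[[17,13],[22,18],[25,0],[31,13],[33,0],[42,2],[46,8],[47,13],[49,0]]
[[13,13],[22,18],[25,0],[31,13],[33,0],[42,2],[46,8],[47,13],[49,0]]
[[13,13],[22,18],[25,0],[31,13],[33,0],[42,2],[46,8],[47,13],[49,0]]
[[13,13],[14,18],[19,13],[22,18],[25,0],[31,13],[33,0],[42,2],[46,8],[47,13],[49,0]]
[[13,13],[14,18],[19,13],[22,18],[25,0],[31,13],[33,0],[42,2],[46,8],[47,13],[49,0]]
[[13,13],[14,18],[19,13],[22,18],[25,0],[31,13],[33,0],[42,2],[46,8],[47,13],[49,0]]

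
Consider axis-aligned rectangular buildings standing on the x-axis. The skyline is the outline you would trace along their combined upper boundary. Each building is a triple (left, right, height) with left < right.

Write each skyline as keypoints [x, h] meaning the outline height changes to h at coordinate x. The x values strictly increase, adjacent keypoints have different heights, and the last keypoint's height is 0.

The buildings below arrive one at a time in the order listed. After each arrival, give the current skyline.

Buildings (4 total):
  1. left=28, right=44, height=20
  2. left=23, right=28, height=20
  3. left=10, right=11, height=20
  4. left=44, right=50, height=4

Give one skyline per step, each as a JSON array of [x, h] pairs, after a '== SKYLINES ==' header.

== SKYLINES ==
[[28,20],[44,0]]
[[23,20],[44,0]]
[[10,20],[11,0],[23,20],[44,0]]
[[10,20],[11,0],[23,20],[44,4],[50,0]]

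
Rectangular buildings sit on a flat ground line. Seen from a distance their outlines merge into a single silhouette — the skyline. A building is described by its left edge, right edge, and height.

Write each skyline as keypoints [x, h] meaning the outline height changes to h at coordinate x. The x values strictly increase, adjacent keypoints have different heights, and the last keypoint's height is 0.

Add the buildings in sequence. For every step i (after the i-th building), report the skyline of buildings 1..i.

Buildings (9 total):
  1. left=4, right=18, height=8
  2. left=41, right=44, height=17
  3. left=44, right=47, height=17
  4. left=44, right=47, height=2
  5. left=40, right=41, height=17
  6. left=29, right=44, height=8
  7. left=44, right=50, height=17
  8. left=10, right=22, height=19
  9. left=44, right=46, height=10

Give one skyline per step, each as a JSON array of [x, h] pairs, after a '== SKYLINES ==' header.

== SKYLINES ==
[[4,8],[18,0]]
[[4,8],[18,0],[41,17],[44,0]]
[[4,8],[18,0],[41,17],[47,0]]
[[4,8],[18,0],[41,17],[47,0]]
[[4,8],[18,0],[40,17],[47,0]]
[[4,8],[18,0],[29,8],[40,17],[47,0]]
[[4,8],[18,0],[29,8],[40,17],[50,0]]
[[4,8],[10,19],[22,0],[29,8],[40,17],[50,0]]
[[4,8],[10,19],[22,0],[29,8],[40,17],[50,0]]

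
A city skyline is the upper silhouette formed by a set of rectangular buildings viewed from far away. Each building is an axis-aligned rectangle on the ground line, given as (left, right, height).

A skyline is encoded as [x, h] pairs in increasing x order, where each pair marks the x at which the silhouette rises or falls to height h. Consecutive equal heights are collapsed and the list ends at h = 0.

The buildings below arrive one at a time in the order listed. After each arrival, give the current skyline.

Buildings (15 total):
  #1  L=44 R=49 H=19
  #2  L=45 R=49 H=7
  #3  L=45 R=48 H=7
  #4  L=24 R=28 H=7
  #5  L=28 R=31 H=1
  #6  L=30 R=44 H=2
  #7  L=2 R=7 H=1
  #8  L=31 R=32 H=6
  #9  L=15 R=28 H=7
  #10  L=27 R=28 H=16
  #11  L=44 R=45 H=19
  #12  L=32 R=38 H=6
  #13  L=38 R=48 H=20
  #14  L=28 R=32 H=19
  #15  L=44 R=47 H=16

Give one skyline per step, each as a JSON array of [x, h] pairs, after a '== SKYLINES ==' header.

== SKYLINES ==
[[44,19],[49,0]]
[[44,19],[49,0]]
[[44,19],[49,0]]
[[24,7],[28,0],[44,19],[49,0]]
[[24,7],[28,1],[31,0],[44,19],[49,0]]
[[24,7],[28,1],[30,2],[44,19],[49,0]]
[[2,1],[7,0],[24,7],[28,1],[30,2],[44,19],[49,0]]
[[2,1],[7,0],[24,7],[28,1],[30,2],[31,6],[32,2],[44,19],[49,0]]
[[2,1],[7,0],[15,7],[28,1],[30,2],[31,6],[32,2],[44,19],[49,0]]
[[2,1],[7,0],[15,7],[27,16],[28,1],[30,2],[31,6],[32,2],[44,19],[49,0]]
[[2,1],[7,0],[15,7],[27,16],[28,1],[30,2],[31,6],[32,2],[44,19],[49,0]]
[[2,1],[7,0],[15,7],[27,16],[28,1],[30,2],[31,6],[38,2],[44,19],[49,0]]
[[2,1],[7,0],[15,7],[27,16],[28,1],[30,2],[31,6],[38,20],[48,19],[49,0]]
[[2,1],[7,0],[15,7],[27,16],[28,19],[32,6],[38,20],[48,19],[49,0]]
[[2,1],[7,0],[15,7],[27,16],[28,19],[32,6],[38,20],[48,19],[49,0]]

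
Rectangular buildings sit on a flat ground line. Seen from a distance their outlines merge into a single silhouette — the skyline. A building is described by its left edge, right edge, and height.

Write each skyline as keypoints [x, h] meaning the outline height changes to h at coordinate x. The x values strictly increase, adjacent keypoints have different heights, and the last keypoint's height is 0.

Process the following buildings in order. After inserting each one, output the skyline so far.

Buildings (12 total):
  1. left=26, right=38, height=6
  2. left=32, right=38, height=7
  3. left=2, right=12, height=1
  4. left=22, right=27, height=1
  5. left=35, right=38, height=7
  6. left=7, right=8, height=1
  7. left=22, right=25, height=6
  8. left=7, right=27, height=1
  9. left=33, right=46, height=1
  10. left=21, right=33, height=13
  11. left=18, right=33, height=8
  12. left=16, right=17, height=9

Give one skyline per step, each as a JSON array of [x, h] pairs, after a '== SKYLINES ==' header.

== SKYLINES ==
[[26,6],[38,0]]
[[26,6],[32,7],[38,0]]
[[2,1],[12,0],[26,6],[32,7],[38,0]]
[[2,1],[12,0],[22,1],[26,6],[32,7],[38,0]]
[[2,1],[12,0],[22,1],[26,6],[32,7],[38,0]]
[[2,1],[12,0],[22,1],[26,6],[32,7],[38,0]]
[[2,1],[12,0],[22,6],[25,1],[26,6],[32,7],[38,0]]
[[2,1],[22,6],[25,1],[26,6],[32,7],[38,0]]
[[2,1],[22,6],[25,1],[26,6],[32,7],[38,1],[46,0]]
[[2,1],[21,13],[33,7],[38,1],[46,0]]
[[2,1],[18,8],[21,13],[33,7],[38,1],[46,0]]
[[2,1],[16,9],[17,1],[18,8],[21,13],[33,7],[38,1],[46,0]]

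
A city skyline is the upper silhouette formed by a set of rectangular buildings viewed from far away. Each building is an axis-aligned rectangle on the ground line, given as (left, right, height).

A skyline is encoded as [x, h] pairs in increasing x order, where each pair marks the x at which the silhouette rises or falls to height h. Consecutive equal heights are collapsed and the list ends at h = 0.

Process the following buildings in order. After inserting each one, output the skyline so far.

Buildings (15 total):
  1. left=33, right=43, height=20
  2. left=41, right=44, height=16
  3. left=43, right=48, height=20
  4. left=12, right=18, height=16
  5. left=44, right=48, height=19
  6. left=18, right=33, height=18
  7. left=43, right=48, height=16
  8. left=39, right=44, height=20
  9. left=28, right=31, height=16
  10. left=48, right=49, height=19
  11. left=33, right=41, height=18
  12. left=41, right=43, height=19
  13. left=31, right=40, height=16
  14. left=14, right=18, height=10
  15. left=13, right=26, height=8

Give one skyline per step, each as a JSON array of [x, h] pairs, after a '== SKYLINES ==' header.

== SKYLINES ==
[[33,20],[43,0]]
[[33,20],[43,16],[44,0]]
[[33,20],[48,0]]
[[12,16],[18,0],[33,20],[48,0]]
[[12,16],[18,0],[33,20],[48,0]]
[[12,16],[18,18],[33,20],[48,0]]
[[12,16],[18,18],[33,20],[48,0]]
[[12,16],[18,18],[33,20],[48,0]]
[[12,16],[18,18],[33,20],[48,0]]
[[12,16],[18,18],[33,20],[48,19],[49,0]]
[[12,16],[18,18],[33,20],[48,19],[49,0]]
[[12,16],[18,18],[33,20],[48,19],[49,0]]
[[12,16],[18,18],[33,20],[48,19],[49,0]]
[[12,16],[18,18],[33,20],[48,19],[49,0]]
[[12,16],[18,18],[33,20],[48,19],[49,0]]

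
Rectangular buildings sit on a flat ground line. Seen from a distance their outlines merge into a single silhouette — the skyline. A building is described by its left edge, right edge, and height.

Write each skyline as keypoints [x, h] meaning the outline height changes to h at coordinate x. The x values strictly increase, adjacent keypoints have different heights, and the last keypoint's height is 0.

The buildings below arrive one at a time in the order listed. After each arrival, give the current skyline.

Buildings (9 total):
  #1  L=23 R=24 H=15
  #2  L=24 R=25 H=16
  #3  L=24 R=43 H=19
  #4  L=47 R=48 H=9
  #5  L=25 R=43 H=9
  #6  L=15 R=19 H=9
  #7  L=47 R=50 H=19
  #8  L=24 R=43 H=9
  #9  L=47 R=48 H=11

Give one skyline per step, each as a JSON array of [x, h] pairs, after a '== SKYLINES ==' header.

== SKYLINES ==
[[23,15],[24,0]]
[[23,15],[24,16],[25,0]]
[[23,15],[24,19],[43,0]]
[[23,15],[24,19],[43,0],[47,9],[48,0]]
[[23,15],[24,19],[43,0],[47,9],[48,0]]
[[15,9],[19,0],[23,15],[24,19],[43,0],[47,9],[48,0]]
[[15,9],[19,0],[23,15],[24,19],[43,0],[47,19],[50,0]]
[[15,9],[19,0],[23,15],[24,19],[43,0],[47,19],[50,0]]
[[15,9],[19,0],[23,15],[24,19],[43,0],[47,19],[50,0]]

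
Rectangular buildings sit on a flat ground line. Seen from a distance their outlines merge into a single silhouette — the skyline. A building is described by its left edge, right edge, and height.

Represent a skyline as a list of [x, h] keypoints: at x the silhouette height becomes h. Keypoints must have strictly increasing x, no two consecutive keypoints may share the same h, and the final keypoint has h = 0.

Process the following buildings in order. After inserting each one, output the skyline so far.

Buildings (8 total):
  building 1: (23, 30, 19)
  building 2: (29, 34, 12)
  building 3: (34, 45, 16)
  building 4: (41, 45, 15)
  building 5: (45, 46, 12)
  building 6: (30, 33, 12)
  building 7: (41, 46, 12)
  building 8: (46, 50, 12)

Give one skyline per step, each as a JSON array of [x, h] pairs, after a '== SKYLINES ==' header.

== SKYLINES ==
[[23,19],[30,0]]
[[23,19],[30,12],[34,0]]
[[23,19],[30,12],[34,16],[45,0]]
[[23,19],[30,12],[34,16],[45,0]]
[[23,19],[30,12],[34,16],[45,12],[46,0]]
[[23,19],[30,12],[34,16],[45,12],[46,0]]
[[23,19],[30,12],[34,16],[45,12],[46,0]]
[[23,19],[30,12],[34,16],[45,12],[50,0]]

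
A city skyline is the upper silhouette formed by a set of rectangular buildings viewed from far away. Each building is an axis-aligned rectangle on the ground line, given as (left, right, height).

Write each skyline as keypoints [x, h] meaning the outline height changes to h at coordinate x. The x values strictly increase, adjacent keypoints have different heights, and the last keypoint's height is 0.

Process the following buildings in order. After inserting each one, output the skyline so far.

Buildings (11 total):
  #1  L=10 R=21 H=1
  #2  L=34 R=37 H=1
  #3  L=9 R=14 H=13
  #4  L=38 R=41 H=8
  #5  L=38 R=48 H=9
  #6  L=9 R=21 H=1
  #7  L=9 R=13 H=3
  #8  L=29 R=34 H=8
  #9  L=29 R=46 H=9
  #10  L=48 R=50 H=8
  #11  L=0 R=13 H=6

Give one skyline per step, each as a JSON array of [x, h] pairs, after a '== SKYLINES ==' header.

== SKYLINES ==
[[10,1],[21,0]]
[[10,1],[21,0],[34,1],[37,0]]
[[9,13],[14,1],[21,0],[34,1],[37,0]]
[[9,13],[14,1],[21,0],[34,1],[37,0],[38,8],[41,0]]
[[9,13],[14,1],[21,0],[34,1],[37,0],[38,9],[48,0]]
[[9,13],[14,1],[21,0],[34,1],[37,0],[38,9],[48,0]]
[[9,13],[14,1],[21,0],[34,1],[37,0],[38,9],[48,0]]
[[9,13],[14,1],[21,0],[29,8],[34,1],[37,0],[38,9],[48,0]]
[[9,13],[14,1],[21,0],[29,9],[48,0]]
[[9,13],[14,1],[21,0],[29,9],[48,8],[50,0]]
[[0,6],[9,13],[14,1],[21,0],[29,9],[48,8],[50,0]]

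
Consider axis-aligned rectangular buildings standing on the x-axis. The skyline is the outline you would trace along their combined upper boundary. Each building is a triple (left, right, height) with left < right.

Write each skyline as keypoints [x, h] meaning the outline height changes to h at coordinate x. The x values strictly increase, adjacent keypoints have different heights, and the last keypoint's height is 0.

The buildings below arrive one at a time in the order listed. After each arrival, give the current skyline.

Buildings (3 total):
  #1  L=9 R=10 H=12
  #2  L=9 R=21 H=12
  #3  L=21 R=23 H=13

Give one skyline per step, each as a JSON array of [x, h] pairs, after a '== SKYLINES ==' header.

== SKYLINES ==
[[9,12],[10,0]]
[[9,12],[21,0]]
[[9,12],[21,13],[23,0]]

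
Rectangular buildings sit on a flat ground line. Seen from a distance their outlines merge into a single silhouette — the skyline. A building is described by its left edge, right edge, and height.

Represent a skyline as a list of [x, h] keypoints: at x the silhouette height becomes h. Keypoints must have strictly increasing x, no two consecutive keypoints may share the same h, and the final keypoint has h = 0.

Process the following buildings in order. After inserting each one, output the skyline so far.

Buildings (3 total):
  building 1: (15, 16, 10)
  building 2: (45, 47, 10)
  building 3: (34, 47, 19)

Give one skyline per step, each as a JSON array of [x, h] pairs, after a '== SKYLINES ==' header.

== SKYLINES ==
[[15,10],[16,0]]
[[15,10],[16,0],[45,10],[47,0]]
[[15,10],[16,0],[34,19],[47,0]]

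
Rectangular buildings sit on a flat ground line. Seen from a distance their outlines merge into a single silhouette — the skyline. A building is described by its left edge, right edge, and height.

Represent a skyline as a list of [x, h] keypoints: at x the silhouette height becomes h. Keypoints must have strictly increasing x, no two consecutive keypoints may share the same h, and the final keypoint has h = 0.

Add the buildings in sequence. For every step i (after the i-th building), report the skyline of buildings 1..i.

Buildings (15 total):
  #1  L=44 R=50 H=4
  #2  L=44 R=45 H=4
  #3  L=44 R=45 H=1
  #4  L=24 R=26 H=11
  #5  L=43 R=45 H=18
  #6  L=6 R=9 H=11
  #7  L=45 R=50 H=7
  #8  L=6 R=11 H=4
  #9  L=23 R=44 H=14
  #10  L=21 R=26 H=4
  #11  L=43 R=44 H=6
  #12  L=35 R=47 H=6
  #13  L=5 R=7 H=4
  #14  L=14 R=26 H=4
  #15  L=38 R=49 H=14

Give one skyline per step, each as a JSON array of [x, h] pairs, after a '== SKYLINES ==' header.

== SKYLINES ==
[[44,4],[50,0]]
[[44,4],[50,0]]
[[44,4],[50,0]]
[[24,11],[26,0],[44,4],[50,0]]
[[24,11],[26,0],[43,18],[45,4],[50,0]]
[[6,11],[9,0],[24,11],[26,0],[43,18],[45,4],[50,0]]
[[6,11],[9,0],[24,11],[26,0],[43,18],[45,7],[50,0]]
[[6,11],[9,4],[11,0],[24,11],[26,0],[43,18],[45,7],[50,0]]
[[6,11],[9,4],[11,0],[23,14],[43,18],[45,7],[50,0]]
[[6,11],[9,4],[11,0],[21,4],[23,14],[43,18],[45,7],[50,0]]
[[6,11],[9,4],[11,0],[21,4],[23,14],[43,18],[45,7],[50,0]]
[[6,11],[9,4],[11,0],[21,4],[23,14],[43,18],[45,7],[50,0]]
[[5,4],[6,11],[9,4],[11,0],[21,4],[23,14],[43,18],[45,7],[50,0]]
[[5,4],[6,11],[9,4],[11,0],[14,4],[23,14],[43,18],[45,7],[50,0]]
[[5,4],[6,11],[9,4],[11,0],[14,4],[23,14],[43,18],[45,14],[49,7],[50,0]]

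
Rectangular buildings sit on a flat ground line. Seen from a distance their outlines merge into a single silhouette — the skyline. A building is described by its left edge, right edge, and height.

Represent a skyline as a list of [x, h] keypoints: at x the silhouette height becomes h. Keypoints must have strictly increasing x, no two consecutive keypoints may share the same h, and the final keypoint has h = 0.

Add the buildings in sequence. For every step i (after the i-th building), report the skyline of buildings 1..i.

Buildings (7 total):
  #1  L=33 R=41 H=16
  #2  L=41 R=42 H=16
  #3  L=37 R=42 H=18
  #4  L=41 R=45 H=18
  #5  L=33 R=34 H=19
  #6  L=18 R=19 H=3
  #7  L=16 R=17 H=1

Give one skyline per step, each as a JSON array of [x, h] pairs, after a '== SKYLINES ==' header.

== SKYLINES ==
[[33,16],[41,0]]
[[33,16],[42,0]]
[[33,16],[37,18],[42,0]]
[[33,16],[37,18],[45,0]]
[[33,19],[34,16],[37,18],[45,0]]
[[18,3],[19,0],[33,19],[34,16],[37,18],[45,0]]
[[16,1],[17,0],[18,3],[19,0],[33,19],[34,16],[37,18],[45,0]]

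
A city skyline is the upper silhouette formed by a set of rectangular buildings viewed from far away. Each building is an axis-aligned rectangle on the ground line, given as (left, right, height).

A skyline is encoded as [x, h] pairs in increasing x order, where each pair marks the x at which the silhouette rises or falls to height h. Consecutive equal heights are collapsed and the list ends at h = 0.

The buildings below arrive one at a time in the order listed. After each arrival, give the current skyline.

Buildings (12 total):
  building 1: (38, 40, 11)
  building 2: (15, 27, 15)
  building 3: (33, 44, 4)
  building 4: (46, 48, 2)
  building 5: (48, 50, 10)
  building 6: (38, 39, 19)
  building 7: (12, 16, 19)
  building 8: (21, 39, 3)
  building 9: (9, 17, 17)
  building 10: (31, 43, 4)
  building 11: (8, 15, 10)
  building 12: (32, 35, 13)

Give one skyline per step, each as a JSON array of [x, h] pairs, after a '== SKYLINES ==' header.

== SKYLINES ==
[[38,11],[40,0]]
[[15,15],[27,0],[38,11],[40,0]]
[[15,15],[27,0],[33,4],[38,11],[40,4],[44,0]]
[[15,15],[27,0],[33,4],[38,11],[40,4],[44,0],[46,2],[48,0]]
[[15,15],[27,0],[33,4],[38,11],[40,4],[44,0],[46,2],[48,10],[50,0]]
[[15,15],[27,0],[33,4],[38,19],[39,11],[40,4],[44,0],[46,2],[48,10],[50,0]]
[[12,19],[16,15],[27,0],[33,4],[38,19],[39,11],[40,4],[44,0],[46,2],[48,10],[50,0]]
[[12,19],[16,15],[27,3],[33,4],[38,19],[39,11],[40,4],[44,0],[46,2],[48,10],[50,0]]
[[9,17],[12,19],[16,17],[17,15],[27,3],[33,4],[38,19],[39,11],[40,4],[44,0],[46,2],[48,10],[50,0]]
[[9,17],[12,19],[16,17],[17,15],[27,3],[31,4],[38,19],[39,11],[40,4],[44,0],[46,2],[48,10],[50,0]]
[[8,10],[9,17],[12,19],[16,17],[17,15],[27,3],[31,4],[38,19],[39,11],[40,4],[44,0],[46,2],[48,10],[50,0]]
[[8,10],[9,17],[12,19],[16,17],[17,15],[27,3],[31,4],[32,13],[35,4],[38,19],[39,11],[40,4],[44,0],[46,2],[48,10],[50,0]]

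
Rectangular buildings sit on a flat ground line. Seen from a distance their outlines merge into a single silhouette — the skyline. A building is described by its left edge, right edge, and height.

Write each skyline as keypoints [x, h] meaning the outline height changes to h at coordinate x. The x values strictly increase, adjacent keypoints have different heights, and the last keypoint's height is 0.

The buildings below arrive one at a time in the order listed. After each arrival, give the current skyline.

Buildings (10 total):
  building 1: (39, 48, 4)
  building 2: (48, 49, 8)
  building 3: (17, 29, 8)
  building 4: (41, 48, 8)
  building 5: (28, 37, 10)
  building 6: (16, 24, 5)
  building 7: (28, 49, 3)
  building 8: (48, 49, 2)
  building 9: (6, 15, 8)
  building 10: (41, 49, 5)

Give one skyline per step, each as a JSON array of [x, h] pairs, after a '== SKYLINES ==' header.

== SKYLINES ==
[[39,4],[48,0]]
[[39,4],[48,8],[49,0]]
[[17,8],[29,0],[39,4],[48,8],[49,0]]
[[17,8],[29,0],[39,4],[41,8],[49,0]]
[[17,8],[28,10],[37,0],[39,4],[41,8],[49,0]]
[[16,5],[17,8],[28,10],[37,0],[39,4],[41,8],[49,0]]
[[16,5],[17,8],[28,10],[37,3],[39,4],[41,8],[49,0]]
[[16,5],[17,8],[28,10],[37,3],[39,4],[41,8],[49,0]]
[[6,8],[15,0],[16,5],[17,8],[28,10],[37,3],[39,4],[41,8],[49,0]]
[[6,8],[15,0],[16,5],[17,8],[28,10],[37,3],[39,4],[41,8],[49,0]]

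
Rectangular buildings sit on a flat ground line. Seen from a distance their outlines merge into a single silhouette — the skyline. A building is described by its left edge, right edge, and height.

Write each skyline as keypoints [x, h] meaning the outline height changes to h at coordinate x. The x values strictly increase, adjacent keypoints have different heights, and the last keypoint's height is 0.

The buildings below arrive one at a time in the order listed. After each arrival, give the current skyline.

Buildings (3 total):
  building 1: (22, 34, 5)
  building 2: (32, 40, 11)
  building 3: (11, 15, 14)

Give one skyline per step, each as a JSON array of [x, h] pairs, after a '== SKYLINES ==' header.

== SKYLINES ==
[[22,5],[34,0]]
[[22,5],[32,11],[40,0]]
[[11,14],[15,0],[22,5],[32,11],[40,0]]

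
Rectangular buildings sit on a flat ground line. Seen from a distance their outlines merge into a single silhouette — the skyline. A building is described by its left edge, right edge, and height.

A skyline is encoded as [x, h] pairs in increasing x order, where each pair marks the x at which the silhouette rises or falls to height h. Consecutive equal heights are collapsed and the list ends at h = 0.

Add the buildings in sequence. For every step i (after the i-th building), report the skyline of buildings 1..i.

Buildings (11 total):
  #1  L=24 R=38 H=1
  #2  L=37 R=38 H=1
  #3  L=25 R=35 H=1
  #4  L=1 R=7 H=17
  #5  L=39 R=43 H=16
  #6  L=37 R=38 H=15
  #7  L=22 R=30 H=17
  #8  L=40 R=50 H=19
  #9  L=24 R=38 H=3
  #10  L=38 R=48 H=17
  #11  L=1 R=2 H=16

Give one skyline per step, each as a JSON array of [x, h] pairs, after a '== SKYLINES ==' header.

== SKYLINES ==
[[24,1],[38,0]]
[[24,1],[38,0]]
[[24,1],[38,0]]
[[1,17],[7,0],[24,1],[38,0]]
[[1,17],[7,0],[24,1],[38,0],[39,16],[43,0]]
[[1,17],[7,0],[24,1],[37,15],[38,0],[39,16],[43,0]]
[[1,17],[7,0],[22,17],[30,1],[37,15],[38,0],[39,16],[43,0]]
[[1,17],[7,0],[22,17],[30,1],[37,15],[38,0],[39,16],[40,19],[50,0]]
[[1,17],[7,0],[22,17],[30,3],[37,15],[38,0],[39,16],[40,19],[50,0]]
[[1,17],[7,0],[22,17],[30,3],[37,15],[38,17],[40,19],[50,0]]
[[1,17],[7,0],[22,17],[30,3],[37,15],[38,17],[40,19],[50,0]]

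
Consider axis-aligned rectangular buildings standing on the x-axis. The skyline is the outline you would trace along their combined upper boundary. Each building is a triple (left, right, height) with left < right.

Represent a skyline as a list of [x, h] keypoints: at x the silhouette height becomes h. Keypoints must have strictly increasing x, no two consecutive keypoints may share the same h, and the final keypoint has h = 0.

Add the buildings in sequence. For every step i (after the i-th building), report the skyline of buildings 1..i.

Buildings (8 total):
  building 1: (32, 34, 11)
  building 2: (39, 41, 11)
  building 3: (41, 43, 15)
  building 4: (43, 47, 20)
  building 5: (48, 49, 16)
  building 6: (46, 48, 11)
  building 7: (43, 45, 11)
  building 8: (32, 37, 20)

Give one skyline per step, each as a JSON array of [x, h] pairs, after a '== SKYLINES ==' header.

== SKYLINES ==
[[32,11],[34,0]]
[[32,11],[34,0],[39,11],[41,0]]
[[32,11],[34,0],[39,11],[41,15],[43,0]]
[[32,11],[34,0],[39,11],[41,15],[43,20],[47,0]]
[[32,11],[34,0],[39,11],[41,15],[43,20],[47,0],[48,16],[49,0]]
[[32,11],[34,0],[39,11],[41,15],[43,20],[47,11],[48,16],[49,0]]
[[32,11],[34,0],[39,11],[41,15],[43,20],[47,11],[48,16],[49,0]]
[[32,20],[37,0],[39,11],[41,15],[43,20],[47,11],[48,16],[49,0]]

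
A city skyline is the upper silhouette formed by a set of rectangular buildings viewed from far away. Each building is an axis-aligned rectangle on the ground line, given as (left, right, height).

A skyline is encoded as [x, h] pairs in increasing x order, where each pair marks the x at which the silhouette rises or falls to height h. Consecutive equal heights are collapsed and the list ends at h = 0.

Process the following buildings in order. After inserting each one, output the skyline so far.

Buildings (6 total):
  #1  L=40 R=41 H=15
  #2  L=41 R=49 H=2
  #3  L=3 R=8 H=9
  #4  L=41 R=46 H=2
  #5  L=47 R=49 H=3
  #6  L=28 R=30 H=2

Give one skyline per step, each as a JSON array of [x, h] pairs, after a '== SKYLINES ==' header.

== SKYLINES ==
[[40,15],[41,0]]
[[40,15],[41,2],[49,0]]
[[3,9],[8,0],[40,15],[41,2],[49,0]]
[[3,9],[8,0],[40,15],[41,2],[49,0]]
[[3,9],[8,0],[40,15],[41,2],[47,3],[49,0]]
[[3,9],[8,0],[28,2],[30,0],[40,15],[41,2],[47,3],[49,0]]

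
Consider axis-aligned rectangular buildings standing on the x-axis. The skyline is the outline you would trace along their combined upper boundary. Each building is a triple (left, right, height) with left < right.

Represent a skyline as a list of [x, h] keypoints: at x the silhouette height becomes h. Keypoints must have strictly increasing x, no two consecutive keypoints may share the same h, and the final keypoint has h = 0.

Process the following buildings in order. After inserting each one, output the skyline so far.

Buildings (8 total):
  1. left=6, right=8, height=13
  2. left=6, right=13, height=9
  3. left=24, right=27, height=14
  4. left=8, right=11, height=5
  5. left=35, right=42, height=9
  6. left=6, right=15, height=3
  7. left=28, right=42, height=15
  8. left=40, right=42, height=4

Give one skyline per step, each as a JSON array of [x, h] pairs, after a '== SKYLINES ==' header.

== SKYLINES ==
[[6,13],[8,0]]
[[6,13],[8,9],[13,0]]
[[6,13],[8,9],[13,0],[24,14],[27,0]]
[[6,13],[8,9],[13,0],[24,14],[27,0]]
[[6,13],[8,9],[13,0],[24,14],[27,0],[35,9],[42,0]]
[[6,13],[8,9],[13,3],[15,0],[24,14],[27,0],[35,9],[42,0]]
[[6,13],[8,9],[13,3],[15,0],[24,14],[27,0],[28,15],[42,0]]
[[6,13],[8,9],[13,3],[15,0],[24,14],[27,0],[28,15],[42,0]]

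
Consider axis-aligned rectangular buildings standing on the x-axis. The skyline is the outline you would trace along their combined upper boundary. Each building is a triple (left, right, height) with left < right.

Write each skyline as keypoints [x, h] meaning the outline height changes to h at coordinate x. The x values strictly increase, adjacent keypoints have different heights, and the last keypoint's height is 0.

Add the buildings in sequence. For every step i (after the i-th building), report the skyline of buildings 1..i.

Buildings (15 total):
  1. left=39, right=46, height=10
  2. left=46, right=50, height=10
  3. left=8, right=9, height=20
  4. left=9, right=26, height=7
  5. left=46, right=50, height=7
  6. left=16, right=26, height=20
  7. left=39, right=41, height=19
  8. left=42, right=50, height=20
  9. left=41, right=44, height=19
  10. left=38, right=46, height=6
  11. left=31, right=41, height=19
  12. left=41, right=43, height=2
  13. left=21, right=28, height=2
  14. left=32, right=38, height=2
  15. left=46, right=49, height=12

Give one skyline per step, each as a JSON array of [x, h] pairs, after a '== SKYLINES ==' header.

== SKYLINES ==
[[39,10],[46,0]]
[[39,10],[50,0]]
[[8,20],[9,0],[39,10],[50,0]]
[[8,20],[9,7],[26,0],[39,10],[50,0]]
[[8,20],[9,7],[26,0],[39,10],[50,0]]
[[8,20],[9,7],[16,20],[26,0],[39,10],[50,0]]
[[8,20],[9,7],[16,20],[26,0],[39,19],[41,10],[50,0]]
[[8,20],[9,7],[16,20],[26,0],[39,19],[41,10],[42,20],[50,0]]
[[8,20],[9,7],[16,20],[26,0],[39,19],[42,20],[50,0]]
[[8,20],[9,7],[16,20],[26,0],[38,6],[39,19],[42,20],[50,0]]
[[8,20],[9,7],[16,20],[26,0],[31,19],[42,20],[50,0]]
[[8,20],[9,7],[16,20],[26,0],[31,19],[42,20],[50,0]]
[[8,20],[9,7],[16,20],[26,2],[28,0],[31,19],[42,20],[50,0]]
[[8,20],[9,7],[16,20],[26,2],[28,0],[31,19],[42,20],[50,0]]
[[8,20],[9,7],[16,20],[26,2],[28,0],[31,19],[42,20],[50,0]]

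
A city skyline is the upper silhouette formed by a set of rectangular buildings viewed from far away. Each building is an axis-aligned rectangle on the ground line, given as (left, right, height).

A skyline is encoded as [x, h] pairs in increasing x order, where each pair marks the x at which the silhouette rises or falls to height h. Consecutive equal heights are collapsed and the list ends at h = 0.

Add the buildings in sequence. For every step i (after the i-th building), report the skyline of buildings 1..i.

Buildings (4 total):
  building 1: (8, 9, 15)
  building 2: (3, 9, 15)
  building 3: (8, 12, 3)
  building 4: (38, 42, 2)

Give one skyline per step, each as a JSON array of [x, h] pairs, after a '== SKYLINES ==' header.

== SKYLINES ==
[[8,15],[9,0]]
[[3,15],[9,0]]
[[3,15],[9,3],[12,0]]
[[3,15],[9,3],[12,0],[38,2],[42,0]]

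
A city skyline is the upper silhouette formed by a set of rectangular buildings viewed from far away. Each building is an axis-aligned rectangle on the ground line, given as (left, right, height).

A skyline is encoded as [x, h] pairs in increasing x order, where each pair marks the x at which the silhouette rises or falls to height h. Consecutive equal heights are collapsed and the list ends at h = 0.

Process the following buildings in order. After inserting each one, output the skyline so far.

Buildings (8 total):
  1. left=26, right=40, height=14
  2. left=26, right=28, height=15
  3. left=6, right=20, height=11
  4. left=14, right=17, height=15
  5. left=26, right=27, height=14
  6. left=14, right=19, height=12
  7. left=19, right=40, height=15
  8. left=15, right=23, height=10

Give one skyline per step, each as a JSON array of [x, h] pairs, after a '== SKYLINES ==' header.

== SKYLINES ==
[[26,14],[40,0]]
[[26,15],[28,14],[40,0]]
[[6,11],[20,0],[26,15],[28,14],[40,0]]
[[6,11],[14,15],[17,11],[20,0],[26,15],[28,14],[40,0]]
[[6,11],[14,15],[17,11],[20,0],[26,15],[28,14],[40,0]]
[[6,11],[14,15],[17,12],[19,11],[20,0],[26,15],[28,14],[40,0]]
[[6,11],[14,15],[17,12],[19,15],[40,0]]
[[6,11],[14,15],[17,12],[19,15],[40,0]]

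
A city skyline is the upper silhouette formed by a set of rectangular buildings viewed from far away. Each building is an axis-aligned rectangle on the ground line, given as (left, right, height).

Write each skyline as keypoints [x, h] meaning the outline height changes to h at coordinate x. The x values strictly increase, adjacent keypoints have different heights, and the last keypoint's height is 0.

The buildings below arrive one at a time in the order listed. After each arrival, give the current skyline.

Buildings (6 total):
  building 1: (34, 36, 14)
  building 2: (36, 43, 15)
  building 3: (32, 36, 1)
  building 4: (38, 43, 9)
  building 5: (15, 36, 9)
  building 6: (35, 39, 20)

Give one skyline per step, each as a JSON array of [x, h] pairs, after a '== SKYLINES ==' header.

== SKYLINES ==
[[34,14],[36,0]]
[[34,14],[36,15],[43,0]]
[[32,1],[34,14],[36,15],[43,0]]
[[32,1],[34,14],[36,15],[43,0]]
[[15,9],[34,14],[36,15],[43,0]]
[[15,9],[34,14],[35,20],[39,15],[43,0]]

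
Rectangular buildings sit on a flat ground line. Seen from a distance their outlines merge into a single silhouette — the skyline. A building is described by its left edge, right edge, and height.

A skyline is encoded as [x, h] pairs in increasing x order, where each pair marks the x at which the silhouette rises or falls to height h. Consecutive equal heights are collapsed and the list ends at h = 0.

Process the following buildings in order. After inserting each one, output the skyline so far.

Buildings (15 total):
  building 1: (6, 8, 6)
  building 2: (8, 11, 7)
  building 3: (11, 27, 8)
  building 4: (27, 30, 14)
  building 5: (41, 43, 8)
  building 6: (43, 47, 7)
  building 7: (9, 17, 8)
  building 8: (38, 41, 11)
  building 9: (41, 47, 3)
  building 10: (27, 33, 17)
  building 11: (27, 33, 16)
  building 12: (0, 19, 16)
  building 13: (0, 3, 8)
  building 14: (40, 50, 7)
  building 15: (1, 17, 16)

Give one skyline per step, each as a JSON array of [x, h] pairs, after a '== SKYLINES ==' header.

== SKYLINES ==
[[6,6],[8,0]]
[[6,6],[8,7],[11,0]]
[[6,6],[8,7],[11,8],[27,0]]
[[6,6],[8,7],[11,8],[27,14],[30,0]]
[[6,6],[8,7],[11,8],[27,14],[30,0],[41,8],[43,0]]
[[6,6],[8,7],[11,8],[27,14],[30,0],[41,8],[43,7],[47,0]]
[[6,6],[8,7],[9,8],[27,14],[30,0],[41,8],[43,7],[47,0]]
[[6,6],[8,7],[9,8],[27,14],[30,0],[38,11],[41,8],[43,7],[47,0]]
[[6,6],[8,7],[9,8],[27,14],[30,0],[38,11],[41,8],[43,7],[47,0]]
[[6,6],[8,7],[9,8],[27,17],[33,0],[38,11],[41,8],[43,7],[47,0]]
[[6,6],[8,7],[9,8],[27,17],[33,0],[38,11],[41,8],[43,7],[47,0]]
[[0,16],[19,8],[27,17],[33,0],[38,11],[41,8],[43,7],[47,0]]
[[0,16],[19,8],[27,17],[33,0],[38,11],[41,8],[43,7],[47,0]]
[[0,16],[19,8],[27,17],[33,0],[38,11],[41,8],[43,7],[50,0]]
[[0,16],[19,8],[27,17],[33,0],[38,11],[41,8],[43,7],[50,0]]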